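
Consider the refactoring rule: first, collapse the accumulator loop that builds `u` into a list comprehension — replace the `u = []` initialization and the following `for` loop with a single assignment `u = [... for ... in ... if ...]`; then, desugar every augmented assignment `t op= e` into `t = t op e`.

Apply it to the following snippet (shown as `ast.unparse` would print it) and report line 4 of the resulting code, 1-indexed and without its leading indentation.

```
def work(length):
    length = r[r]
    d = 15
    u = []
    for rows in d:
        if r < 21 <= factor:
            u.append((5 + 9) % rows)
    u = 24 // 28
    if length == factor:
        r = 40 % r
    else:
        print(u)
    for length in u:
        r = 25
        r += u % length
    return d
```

u = [(5 + 9) % rows for rows in d if r < 21 <= factor]

Transformed code:
def work(length):
    length = r[r]
    d = 15
    u = [(5 + 9) % rows for rows in d if r < 21 <= factor]
    u = 24 // 28
    if length == factor:
        r = 40 % r
    else:
        print(u)
    for length in u:
        r = 25
        r = r + u % length
    return d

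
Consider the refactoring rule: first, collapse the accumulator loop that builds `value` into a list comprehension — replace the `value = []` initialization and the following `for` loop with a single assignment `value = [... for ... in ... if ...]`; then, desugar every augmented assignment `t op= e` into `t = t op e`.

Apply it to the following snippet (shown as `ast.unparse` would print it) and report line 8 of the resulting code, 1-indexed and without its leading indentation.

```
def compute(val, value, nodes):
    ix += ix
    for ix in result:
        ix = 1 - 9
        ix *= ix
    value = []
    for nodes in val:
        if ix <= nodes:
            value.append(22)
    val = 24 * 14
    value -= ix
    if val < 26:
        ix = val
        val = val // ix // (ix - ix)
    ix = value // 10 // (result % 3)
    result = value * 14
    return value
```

Transformed code:
def compute(val, value, nodes):
    ix = ix + ix
    for ix in result:
        ix = 1 - 9
        ix = ix * ix
    value = [22 for nodes in val if ix <= nodes]
    val = 24 * 14
    value = value - ix
    if val < 26:
        ix = val
        val = val // ix // (ix - ix)
    ix = value // 10 // (result % 3)
    result = value * 14
    return value

value = value - ix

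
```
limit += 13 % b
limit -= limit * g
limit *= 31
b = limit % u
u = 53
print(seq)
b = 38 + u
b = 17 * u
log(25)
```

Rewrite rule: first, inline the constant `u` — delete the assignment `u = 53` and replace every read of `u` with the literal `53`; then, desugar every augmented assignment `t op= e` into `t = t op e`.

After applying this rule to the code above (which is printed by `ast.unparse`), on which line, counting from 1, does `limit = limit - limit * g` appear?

2

Transformed code:
limit = limit + 13 % b
limit = limit - limit * g
limit = limit * 31
b = limit % 53
print(seq)
b = 38 + 53
b = 17 * 53
log(25)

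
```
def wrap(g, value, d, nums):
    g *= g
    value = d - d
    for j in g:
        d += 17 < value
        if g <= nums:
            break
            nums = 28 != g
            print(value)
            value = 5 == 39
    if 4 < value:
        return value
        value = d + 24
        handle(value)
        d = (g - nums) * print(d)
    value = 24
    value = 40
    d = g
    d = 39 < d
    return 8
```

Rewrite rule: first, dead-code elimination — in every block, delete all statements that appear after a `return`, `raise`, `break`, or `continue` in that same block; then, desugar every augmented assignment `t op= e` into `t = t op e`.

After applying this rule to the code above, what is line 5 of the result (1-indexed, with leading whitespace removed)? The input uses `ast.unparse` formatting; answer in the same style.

Transformed code:
def wrap(g, value, d, nums):
    g = g * g
    value = d - d
    for j in g:
        d = d + (17 < value)
        if g <= nums:
            break
    if 4 < value:
        return value
    value = 24
    value = 40
    d = g
    d = 39 < d
    return 8

d = d + (17 < value)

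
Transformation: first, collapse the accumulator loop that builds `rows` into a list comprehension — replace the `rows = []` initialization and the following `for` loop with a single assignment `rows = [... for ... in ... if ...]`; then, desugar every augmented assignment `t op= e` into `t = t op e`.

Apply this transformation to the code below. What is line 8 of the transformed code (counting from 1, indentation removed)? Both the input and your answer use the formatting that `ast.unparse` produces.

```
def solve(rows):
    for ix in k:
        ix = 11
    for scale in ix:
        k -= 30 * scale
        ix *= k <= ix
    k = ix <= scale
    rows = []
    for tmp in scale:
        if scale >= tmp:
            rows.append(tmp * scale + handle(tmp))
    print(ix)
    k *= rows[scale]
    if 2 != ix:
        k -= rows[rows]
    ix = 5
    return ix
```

Transformed code:
def solve(rows):
    for ix in k:
        ix = 11
    for scale in ix:
        k = k - 30 * scale
        ix = ix * (k <= ix)
    k = ix <= scale
    rows = [tmp * scale + handle(tmp) for tmp in scale if scale >= tmp]
    print(ix)
    k = k * rows[scale]
    if 2 != ix:
        k = k - rows[rows]
    ix = 5
    return ix

rows = [tmp * scale + handle(tmp) for tmp in scale if scale >= tmp]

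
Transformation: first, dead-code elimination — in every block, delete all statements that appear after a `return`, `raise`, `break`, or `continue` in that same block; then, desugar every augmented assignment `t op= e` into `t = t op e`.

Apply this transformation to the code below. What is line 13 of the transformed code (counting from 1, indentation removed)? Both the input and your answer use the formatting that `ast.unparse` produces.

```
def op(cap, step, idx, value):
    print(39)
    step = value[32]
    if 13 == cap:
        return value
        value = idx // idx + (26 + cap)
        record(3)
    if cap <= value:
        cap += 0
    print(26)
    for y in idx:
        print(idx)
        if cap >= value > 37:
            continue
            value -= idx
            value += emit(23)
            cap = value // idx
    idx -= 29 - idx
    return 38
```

idx = idx - (29 - idx)

Transformed code:
def op(cap, step, idx, value):
    print(39)
    step = value[32]
    if 13 == cap:
        return value
    if cap <= value:
        cap = cap + 0
    print(26)
    for y in idx:
        print(idx)
        if cap >= value > 37:
            continue
    idx = idx - (29 - idx)
    return 38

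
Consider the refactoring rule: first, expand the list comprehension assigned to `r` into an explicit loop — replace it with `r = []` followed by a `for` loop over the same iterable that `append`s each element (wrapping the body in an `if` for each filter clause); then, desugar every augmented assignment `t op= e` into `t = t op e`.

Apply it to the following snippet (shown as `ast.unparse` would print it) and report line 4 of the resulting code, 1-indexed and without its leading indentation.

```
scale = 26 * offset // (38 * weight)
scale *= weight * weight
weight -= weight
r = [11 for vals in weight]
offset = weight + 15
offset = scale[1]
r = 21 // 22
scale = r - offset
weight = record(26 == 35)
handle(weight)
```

r = []

Transformed code:
scale = 26 * offset // (38 * weight)
scale = scale * (weight * weight)
weight = weight - weight
r = []
for vals in weight:
    r.append(11)
offset = weight + 15
offset = scale[1]
r = 21 // 22
scale = r - offset
weight = record(26 == 35)
handle(weight)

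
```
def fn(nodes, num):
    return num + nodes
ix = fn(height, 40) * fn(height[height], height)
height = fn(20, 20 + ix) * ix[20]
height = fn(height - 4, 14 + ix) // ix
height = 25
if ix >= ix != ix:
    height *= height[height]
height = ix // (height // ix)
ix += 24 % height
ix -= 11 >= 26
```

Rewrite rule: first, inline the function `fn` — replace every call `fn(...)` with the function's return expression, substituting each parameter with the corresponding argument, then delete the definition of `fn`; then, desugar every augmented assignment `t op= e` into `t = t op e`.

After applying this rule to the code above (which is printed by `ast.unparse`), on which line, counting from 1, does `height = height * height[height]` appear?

6

Transformed code:
ix = (40 + height) * (height + height[height])
height = (20 + ix + 20) * ix[20]
height = (14 + ix + (height - 4)) // ix
height = 25
if ix >= ix != ix:
    height = height * height[height]
height = ix // (height // ix)
ix = ix + 24 % height
ix = ix - (11 >= 26)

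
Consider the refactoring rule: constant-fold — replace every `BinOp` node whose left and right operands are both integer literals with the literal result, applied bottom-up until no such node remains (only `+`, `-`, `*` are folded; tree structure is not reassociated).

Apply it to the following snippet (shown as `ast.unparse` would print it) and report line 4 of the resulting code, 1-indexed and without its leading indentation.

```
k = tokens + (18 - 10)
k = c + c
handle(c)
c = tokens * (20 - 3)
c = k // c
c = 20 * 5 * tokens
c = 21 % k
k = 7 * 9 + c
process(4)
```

c = tokens * 17

Transformed code:
k = tokens + 8
k = c + c
handle(c)
c = tokens * 17
c = k // c
c = 100 * tokens
c = 21 % k
k = 63 + c
process(4)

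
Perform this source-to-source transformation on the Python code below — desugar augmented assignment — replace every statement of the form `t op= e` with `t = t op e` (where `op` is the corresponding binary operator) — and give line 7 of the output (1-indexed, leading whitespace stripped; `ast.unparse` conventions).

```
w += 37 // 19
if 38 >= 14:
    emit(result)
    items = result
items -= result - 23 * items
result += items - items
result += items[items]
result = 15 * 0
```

result = result + items[items]

Transformed code:
w = w + 37 // 19
if 38 >= 14:
    emit(result)
    items = result
items = items - (result - 23 * items)
result = result + (items - items)
result = result + items[items]
result = 15 * 0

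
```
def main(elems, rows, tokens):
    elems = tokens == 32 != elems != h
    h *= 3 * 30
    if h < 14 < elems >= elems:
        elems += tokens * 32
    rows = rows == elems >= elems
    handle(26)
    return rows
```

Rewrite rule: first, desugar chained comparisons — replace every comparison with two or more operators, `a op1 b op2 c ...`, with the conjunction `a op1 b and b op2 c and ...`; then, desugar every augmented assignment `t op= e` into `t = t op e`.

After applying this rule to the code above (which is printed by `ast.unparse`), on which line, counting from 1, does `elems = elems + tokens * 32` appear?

Transformed code:
def main(elems, rows, tokens):
    elems = tokens == 32 and 32 != elems and (elems != h)
    h = h * (3 * 30)
    if h < 14 and 14 < elems and (elems >= elems):
        elems = elems + tokens * 32
    rows = rows == elems and elems >= elems
    handle(26)
    return rows

5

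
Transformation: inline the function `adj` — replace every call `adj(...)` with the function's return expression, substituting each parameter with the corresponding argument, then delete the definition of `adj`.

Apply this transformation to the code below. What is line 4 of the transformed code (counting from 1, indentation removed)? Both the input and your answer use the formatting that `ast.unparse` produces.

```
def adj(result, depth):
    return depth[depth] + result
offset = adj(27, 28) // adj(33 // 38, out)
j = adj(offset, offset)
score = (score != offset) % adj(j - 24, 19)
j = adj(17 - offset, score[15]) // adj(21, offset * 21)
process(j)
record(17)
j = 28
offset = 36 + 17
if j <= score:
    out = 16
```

j = (score[15][score[15]] + (17 - offset)) // ((offset * 21)[offset * 21] + 21)

Transformed code:
offset = (28[28] + 27) // (out[out] + 33 // 38)
j = offset[offset] + offset
score = (score != offset) % (19[19] + (j - 24))
j = (score[15][score[15]] + (17 - offset)) // ((offset * 21)[offset * 21] + 21)
process(j)
record(17)
j = 28
offset = 36 + 17
if j <= score:
    out = 16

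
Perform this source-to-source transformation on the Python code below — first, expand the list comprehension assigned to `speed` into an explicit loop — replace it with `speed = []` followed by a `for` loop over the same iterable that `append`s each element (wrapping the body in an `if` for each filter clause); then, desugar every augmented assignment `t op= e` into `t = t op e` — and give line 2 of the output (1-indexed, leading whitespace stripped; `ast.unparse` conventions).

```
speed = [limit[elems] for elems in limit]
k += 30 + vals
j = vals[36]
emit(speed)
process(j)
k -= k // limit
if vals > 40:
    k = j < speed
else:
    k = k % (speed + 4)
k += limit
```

for elems in limit:

Transformed code:
speed = []
for elems in limit:
    speed.append(limit[elems])
k = k + (30 + vals)
j = vals[36]
emit(speed)
process(j)
k = k - k // limit
if vals > 40:
    k = j < speed
else:
    k = k % (speed + 4)
k = k + limit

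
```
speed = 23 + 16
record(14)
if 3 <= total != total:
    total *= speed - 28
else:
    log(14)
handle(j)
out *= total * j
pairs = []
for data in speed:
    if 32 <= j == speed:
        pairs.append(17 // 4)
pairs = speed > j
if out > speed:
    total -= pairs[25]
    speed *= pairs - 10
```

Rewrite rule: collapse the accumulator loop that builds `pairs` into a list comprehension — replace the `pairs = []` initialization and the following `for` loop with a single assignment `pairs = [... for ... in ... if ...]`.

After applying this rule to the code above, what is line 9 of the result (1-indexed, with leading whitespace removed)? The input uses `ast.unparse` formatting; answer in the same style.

Transformed code:
speed = 23 + 16
record(14)
if 3 <= total != total:
    total *= speed - 28
else:
    log(14)
handle(j)
out *= total * j
pairs = [17 // 4 for data in speed if 32 <= j == speed]
pairs = speed > j
if out > speed:
    total -= pairs[25]
    speed *= pairs - 10

pairs = [17 // 4 for data in speed if 32 <= j == speed]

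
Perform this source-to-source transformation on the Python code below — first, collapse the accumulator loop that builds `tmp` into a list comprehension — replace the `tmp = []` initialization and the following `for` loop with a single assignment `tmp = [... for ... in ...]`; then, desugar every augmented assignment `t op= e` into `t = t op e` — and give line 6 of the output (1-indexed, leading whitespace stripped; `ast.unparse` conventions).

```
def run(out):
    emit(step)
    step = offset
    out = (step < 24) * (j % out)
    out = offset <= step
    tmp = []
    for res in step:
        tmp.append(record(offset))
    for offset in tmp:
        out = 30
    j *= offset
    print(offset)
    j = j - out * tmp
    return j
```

Transformed code:
def run(out):
    emit(step)
    step = offset
    out = (step < 24) * (j % out)
    out = offset <= step
    tmp = [record(offset) for res in step]
    for offset in tmp:
        out = 30
    j = j * offset
    print(offset)
    j = j - out * tmp
    return j

tmp = [record(offset) for res in step]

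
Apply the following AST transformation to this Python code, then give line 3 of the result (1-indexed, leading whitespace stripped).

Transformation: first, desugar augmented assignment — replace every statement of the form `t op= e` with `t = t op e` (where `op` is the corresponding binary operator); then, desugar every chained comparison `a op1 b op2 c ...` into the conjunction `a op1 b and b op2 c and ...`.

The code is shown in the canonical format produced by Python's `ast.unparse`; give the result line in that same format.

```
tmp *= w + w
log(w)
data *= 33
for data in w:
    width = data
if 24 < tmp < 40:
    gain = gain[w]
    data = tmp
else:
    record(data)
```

data = data * 33

Transformed code:
tmp = tmp * (w + w)
log(w)
data = data * 33
for data in w:
    width = data
if 24 < tmp and tmp < 40:
    gain = gain[w]
    data = tmp
else:
    record(data)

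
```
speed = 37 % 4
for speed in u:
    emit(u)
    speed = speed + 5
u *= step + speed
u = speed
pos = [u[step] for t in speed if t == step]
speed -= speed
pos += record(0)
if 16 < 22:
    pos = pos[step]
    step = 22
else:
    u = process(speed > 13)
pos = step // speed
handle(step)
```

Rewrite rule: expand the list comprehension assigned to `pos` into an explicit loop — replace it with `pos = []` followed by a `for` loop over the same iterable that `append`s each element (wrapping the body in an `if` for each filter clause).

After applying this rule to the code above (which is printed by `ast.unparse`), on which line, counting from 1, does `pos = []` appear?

Transformed code:
speed = 37 % 4
for speed in u:
    emit(u)
    speed = speed + 5
u *= step + speed
u = speed
pos = []
for t in speed:
    if t == step:
        pos.append(u[step])
speed -= speed
pos += record(0)
if 16 < 22:
    pos = pos[step]
    step = 22
else:
    u = process(speed > 13)
pos = step // speed
handle(step)

7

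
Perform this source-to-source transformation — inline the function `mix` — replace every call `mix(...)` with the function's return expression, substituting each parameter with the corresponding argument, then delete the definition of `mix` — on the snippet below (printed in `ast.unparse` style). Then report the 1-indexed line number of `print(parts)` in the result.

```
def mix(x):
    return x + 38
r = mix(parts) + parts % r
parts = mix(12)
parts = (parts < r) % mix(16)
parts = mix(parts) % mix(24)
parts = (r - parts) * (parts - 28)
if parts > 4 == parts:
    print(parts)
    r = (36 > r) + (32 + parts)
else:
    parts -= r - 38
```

7

Transformed code:
r = parts + 38 + parts % r
parts = 12 + 38
parts = (parts < r) % (16 + 38)
parts = (parts + 38) % (24 + 38)
parts = (r - parts) * (parts - 28)
if parts > 4 == parts:
    print(parts)
    r = (36 > r) + (32 + parts)
else:
    parts -= r - 38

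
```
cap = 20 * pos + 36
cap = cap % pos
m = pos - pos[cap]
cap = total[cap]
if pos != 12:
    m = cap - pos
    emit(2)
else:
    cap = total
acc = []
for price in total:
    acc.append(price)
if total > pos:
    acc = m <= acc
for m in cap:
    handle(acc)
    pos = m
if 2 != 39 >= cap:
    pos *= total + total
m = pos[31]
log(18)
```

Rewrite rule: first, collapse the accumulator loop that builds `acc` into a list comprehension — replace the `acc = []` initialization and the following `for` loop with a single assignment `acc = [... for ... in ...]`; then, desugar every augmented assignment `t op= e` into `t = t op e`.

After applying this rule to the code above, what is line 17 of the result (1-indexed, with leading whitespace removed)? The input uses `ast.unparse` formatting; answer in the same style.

Transformed code:
cap = 20 * pos + 36
cap = cap % pos
m = pos - pos[cap]
cap = total[cap]
if pos != 12:
    m = cap - pos
    emit(2)
else:
    cap = total
acc = [price for price in total]
if total > pos:
    acc = m <= acc
for m in cap:
    handle(acc)
    pos = m
if 2 != 39 >= cap:
    pos = pos * (total + total)
m = pos[31]
log(18)

pos = pos * (total + total)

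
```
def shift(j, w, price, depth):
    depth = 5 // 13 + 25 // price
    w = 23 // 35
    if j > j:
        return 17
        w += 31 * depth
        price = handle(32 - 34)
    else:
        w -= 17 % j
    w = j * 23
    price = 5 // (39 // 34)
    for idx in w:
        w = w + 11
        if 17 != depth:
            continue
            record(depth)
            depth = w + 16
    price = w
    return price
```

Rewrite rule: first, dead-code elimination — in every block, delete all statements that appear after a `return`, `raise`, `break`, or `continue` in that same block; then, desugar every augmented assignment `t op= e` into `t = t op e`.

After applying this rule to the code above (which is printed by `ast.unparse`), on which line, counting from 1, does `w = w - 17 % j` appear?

7

Transformed code:
def shift(j, w, price, depth):
    depth = 5 // 13 + 25 // price
    w = 23 // 35
    if j > j:
        return 17
    else:
        w = w - 17 % j
    w = j * 23
    price = 5 // (39 // 34)
    for idx in w:
        w = w + 11
        if 17 != depth:
            continue
    price = w
    return price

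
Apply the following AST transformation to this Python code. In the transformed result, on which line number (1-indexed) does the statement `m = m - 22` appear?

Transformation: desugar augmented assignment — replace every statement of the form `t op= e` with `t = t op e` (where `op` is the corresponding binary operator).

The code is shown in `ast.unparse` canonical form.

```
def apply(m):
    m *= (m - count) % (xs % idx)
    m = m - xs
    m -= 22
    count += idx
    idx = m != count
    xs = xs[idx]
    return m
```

4

Transformed code:
def apply(m):
    m = m * ((m - count) % (xs % idx))
    m = m - xs
    m = m - 22
    count = count + idx
    idx = m != count
    xs = xs[idx]
    return m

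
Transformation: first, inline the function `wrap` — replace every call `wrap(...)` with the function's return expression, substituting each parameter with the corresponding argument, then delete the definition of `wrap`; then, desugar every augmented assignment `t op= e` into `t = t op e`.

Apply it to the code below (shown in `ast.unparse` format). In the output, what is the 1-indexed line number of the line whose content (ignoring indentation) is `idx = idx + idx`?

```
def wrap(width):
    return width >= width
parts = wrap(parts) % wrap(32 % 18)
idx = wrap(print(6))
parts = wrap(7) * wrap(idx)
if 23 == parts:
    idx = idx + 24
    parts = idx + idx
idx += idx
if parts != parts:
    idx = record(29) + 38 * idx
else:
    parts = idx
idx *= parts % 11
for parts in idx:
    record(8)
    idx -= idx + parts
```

Transformed code:
parts = (parts >= parts) % (32 % 18 >= 32 % 18)
idx = print(6) >= print(6)
parts = (7 >= 7) * (idx >= idx)
if 23 == parts:
    idx = idx + 24
    parts = idx + idx
idx = idx + idx
if parts != parts:
    idx = record(29) + 38 * idx
else:
    parts = idx
idx = idx * (parts % 11)
for parts in idx:
    record(8)
    idx = idx - (idx + parts)

7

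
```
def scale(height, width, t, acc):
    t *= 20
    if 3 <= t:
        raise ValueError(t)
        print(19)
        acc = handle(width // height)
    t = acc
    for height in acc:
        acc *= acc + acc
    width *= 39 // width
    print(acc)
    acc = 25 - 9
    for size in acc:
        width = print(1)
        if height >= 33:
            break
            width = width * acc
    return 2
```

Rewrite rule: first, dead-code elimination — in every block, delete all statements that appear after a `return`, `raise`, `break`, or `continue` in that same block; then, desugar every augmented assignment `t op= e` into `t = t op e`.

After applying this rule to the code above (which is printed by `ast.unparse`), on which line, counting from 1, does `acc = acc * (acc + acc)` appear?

Transformed code:
def scale(height, width, t, acc):
    t = t * 20
    if 3 <= t:
        raise ValueError(t)
    t = acc
    for height in acc:
        acc = acc * (acc + acc)
    width = width * (39 // width)
    print(acc)
    acc = 25 - 9
    for size in acc:
        width = print(1)
        if height >= 33:
            break
    return 2

7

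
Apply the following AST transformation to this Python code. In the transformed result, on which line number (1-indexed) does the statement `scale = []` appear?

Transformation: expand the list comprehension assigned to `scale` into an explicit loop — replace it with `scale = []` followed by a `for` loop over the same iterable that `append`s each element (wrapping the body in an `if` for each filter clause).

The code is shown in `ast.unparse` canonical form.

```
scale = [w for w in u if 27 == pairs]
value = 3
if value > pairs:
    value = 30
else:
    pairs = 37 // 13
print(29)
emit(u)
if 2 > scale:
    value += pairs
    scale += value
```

1

Transformed code:
scale = []
for w in u:
    if 27 == pairs:
        scale.append(w)
value = 3
if value > pairs:
    value = 30
else:
    pairs = 37 // 13
print(29)
emit(u)
if 2 > scale:
    value += pairs
    scale += value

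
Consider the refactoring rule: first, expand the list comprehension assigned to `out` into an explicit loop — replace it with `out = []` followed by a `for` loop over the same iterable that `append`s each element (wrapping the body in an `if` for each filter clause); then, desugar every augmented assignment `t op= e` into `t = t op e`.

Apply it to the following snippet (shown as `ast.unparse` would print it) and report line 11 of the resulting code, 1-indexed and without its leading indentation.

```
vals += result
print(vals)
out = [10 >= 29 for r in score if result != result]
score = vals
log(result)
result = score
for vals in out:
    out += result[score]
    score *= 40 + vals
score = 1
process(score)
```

out = out + result[score]

Transformed code:
vals = vals + result
print(vals)
out = []
for r in score:
    if result != result:
        out.append(10 >= 29)
score = vals
log(result)
result = score
for vals in out:
    out = out + result[score]
    score = score * (40 + vals)
score = 1
process(score)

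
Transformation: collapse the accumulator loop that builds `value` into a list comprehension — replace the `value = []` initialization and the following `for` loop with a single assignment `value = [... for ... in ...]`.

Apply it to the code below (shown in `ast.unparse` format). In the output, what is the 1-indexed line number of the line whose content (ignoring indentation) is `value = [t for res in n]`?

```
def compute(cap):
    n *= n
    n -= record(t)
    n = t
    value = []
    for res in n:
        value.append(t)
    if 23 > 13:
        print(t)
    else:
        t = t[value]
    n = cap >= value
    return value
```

Transformed code:
def compute(cap):
    n *= n
    n -= record(t)
    n = t
    value = [t for res in n]
    if 23 > 13:
        print(t)
    else:
        t = t[value]
    n = cap >= value
    return value

5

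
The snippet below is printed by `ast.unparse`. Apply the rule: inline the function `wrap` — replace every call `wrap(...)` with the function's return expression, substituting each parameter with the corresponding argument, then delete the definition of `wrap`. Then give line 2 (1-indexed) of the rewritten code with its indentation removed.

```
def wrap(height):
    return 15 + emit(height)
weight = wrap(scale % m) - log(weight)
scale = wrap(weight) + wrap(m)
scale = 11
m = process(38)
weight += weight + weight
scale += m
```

Transformed code:
weight = 15 + emit(scale % m) - log(weight)
scale = 15 + emit(weight) + (15 + emit(m))
scale = 11
m = process(38)
weight += weight + weight
scale += m

scale = 15 + emit(weight) + (15 + emit(m))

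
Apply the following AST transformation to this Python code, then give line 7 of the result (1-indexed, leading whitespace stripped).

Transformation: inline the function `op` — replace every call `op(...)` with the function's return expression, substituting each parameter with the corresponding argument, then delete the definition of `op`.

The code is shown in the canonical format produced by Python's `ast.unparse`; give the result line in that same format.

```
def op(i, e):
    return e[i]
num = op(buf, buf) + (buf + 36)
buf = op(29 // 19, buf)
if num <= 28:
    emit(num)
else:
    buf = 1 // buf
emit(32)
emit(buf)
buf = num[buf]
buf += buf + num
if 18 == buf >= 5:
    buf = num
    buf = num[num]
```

Transformed code:
num = buf[buf] + (buf + 36)
buf = buf[29 // 19]
if num <= 28:
    emit(num)
else:
    buf = 1 // buf
emit(32)
emit(buf)
buf = num[buf]
buf += buf + num
if 18 == buf >= 5:
    buf = num
    buf = num[num]

emit(32)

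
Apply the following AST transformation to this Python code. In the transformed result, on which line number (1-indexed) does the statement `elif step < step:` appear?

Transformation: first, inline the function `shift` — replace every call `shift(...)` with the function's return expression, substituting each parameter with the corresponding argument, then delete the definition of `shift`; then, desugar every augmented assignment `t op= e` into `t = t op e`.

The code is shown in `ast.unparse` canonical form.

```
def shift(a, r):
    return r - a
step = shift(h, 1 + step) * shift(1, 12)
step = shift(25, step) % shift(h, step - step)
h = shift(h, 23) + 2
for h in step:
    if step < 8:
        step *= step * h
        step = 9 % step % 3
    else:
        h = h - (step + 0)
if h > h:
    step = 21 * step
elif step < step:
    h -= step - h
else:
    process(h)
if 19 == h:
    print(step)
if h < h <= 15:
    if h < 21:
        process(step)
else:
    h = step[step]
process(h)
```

Transformed code:
step = (1 + step - h) * (12 - 1)
step = (step - 25) % (step - step - h)
h = 23 - h + 2
for h in step:
    if step < 8:
        step = step * (step * h)
        step = 9 % step % 3
    else:
        h = h - (step + 0)
if h > h:
    step = 21 * step
elif step < step:
    h = h - (step - h)
else:
    process(h)
if 19 == h:
    print(step)
if h < h <= 15:
    if h < 21:
        process(step)
else:
    h = step[step]
process(h)

12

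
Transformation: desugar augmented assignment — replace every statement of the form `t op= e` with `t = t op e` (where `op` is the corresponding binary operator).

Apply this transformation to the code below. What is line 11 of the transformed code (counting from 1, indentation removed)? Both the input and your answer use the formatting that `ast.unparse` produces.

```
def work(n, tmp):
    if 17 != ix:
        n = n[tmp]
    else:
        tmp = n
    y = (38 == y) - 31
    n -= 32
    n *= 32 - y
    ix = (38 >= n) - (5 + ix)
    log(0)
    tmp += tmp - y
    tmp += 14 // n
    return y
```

tmp = tmp + (tmp - y)

Transformed code:
def work(n, tmp):
    if 17 != ix:
        n = n[tmp]
    else:
        tmp = n
    y = (38 == y) - 31
    n = n - 32
    n = n * (32 - y)
    ix = (38 >= n) - (5 + ix)
    log(0)
    tmp = tmp + (tmp - y)
    tmp = tmp + 14 // n
    return y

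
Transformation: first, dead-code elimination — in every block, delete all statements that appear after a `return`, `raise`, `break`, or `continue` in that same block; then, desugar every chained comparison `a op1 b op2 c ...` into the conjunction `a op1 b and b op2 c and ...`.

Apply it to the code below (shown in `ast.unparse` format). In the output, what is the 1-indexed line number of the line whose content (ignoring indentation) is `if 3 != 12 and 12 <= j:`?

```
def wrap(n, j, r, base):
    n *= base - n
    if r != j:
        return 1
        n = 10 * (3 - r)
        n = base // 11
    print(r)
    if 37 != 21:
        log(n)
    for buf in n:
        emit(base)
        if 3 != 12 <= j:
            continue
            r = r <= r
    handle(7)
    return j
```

10

Transformed code:
def wrap(n, j, r, base):
    n *= base - n
    if r != j:
        return 1
    print(r)
    if 37 != 21:
        log(n)
    for buf in n:
        emit(base)
        if 3 != 12 and 12 <= j:
            continue
    handle(7)
    return j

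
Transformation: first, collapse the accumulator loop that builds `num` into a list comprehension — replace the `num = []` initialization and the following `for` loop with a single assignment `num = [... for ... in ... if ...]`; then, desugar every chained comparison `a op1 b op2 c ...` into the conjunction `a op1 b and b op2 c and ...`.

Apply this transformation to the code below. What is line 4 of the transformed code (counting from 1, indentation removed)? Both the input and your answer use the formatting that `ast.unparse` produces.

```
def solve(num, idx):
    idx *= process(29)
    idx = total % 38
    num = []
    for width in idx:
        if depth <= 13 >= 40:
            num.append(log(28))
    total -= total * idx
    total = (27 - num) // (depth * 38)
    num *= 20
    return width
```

num = [log(28) for width in idx if depth <= 13 and 13 >= 40]

Transformed code:
def solve(num, idx):
    idx *= process(29)
    idx = total % 38
    num = [log(28) for width in idx if depth <= 13 and 13 >= 40]
    total -= total * idx
    total = (27 - num) // (depth * 38)
    num *= 20
    return width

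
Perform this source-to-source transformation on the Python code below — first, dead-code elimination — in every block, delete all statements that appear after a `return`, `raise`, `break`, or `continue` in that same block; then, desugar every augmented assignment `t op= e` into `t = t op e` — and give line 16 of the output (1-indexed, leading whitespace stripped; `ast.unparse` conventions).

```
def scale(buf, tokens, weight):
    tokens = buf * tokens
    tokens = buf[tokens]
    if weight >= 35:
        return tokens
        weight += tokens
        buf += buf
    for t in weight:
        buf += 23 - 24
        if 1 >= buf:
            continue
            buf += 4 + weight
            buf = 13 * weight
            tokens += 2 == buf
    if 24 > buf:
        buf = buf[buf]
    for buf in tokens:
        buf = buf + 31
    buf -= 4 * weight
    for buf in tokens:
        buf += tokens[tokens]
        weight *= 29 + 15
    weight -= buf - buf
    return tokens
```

Transformed code:
def scale(buf, tokens, weight):
    tokens = buf * tokens
    tokens = buf[tokens]
    if weight >= 35:
        return tokens
    for t in weight:
        buf = buf + (23 - 24)
        if 1 >= buf:
            continue
    if 24 > buf:
        buf = buf[buf]
    for buf in tokens:
        buf = buf + 31
    buf = buf - 4 * weight
    for buf in tokens:
        buf = buf + tokens[tokens]
        weight = weight * (29 + 15)
    weight = weight - (buf - buf)
    return tokens

buf = buf + tokens[tokens]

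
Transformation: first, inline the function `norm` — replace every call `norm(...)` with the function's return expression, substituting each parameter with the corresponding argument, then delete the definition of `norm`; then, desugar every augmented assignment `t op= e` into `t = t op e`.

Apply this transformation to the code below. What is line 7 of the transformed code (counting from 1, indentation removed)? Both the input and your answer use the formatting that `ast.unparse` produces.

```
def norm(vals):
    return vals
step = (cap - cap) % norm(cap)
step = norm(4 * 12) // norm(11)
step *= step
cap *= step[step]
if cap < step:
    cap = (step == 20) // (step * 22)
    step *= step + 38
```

step = step * (step + 38)

Transformed code:
step = (cap - cap) % cap
step = 4 * 12 // 11
step = step * step
cap = cap * step[step]
if cap < step:
    cap = (step == 20) // (step * 22)
    step = step * (step + 38)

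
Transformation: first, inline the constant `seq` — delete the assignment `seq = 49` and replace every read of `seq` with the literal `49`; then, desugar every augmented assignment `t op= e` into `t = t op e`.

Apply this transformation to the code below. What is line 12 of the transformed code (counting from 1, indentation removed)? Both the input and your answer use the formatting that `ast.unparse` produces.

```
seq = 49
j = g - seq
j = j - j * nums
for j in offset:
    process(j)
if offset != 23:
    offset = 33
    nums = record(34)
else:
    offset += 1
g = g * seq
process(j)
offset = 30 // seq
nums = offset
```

offset = 30 // 49

Transformed code:
j = g - 49
j = j - j * nums
for j in offset:
    process(j)
if offset != 23:
    offset = 33
    nums = record(34)
else:
    offset = offset + 1
g = g * 49
process(j)
offset = 30 // 49
nums = offset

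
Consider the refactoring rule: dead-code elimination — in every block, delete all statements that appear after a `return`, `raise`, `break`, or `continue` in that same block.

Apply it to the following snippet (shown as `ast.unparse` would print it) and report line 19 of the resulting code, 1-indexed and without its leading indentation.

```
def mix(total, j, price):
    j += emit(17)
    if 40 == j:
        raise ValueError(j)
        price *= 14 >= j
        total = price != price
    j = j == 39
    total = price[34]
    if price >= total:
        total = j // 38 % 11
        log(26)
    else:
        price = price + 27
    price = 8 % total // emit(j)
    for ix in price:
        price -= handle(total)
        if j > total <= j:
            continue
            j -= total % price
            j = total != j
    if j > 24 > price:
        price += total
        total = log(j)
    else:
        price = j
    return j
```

Transformed code:
def mix(total, j, price):
    j += emit(17)
    if 40 == j:
        raise ValueError(j)
    j = j == 39
    total = price[34]
    if price >= total:
        total = j // 38 % 11
        log(26)
    else:
        price = price + 27
    price = 8 % total // emit(j)
    for ix in price:
        price -= handle(total)
        if j > total <= j:
            continue
    if j > 24 > price:
        price += total
        total = log(j)
    else:
        price = j
    return j

total = log(j)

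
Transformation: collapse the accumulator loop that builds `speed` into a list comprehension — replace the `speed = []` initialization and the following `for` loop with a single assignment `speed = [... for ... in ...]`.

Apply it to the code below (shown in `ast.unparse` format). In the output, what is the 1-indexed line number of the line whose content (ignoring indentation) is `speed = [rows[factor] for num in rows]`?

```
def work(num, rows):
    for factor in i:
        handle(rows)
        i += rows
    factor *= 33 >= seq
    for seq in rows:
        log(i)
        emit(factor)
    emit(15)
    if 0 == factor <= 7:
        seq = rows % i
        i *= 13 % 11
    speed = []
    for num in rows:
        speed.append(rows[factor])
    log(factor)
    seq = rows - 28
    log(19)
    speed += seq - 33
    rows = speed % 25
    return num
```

Transformed code:
def work(num, rows):
    for factor in i:
        handle(rows)
        i += rows
    factor *= 33 >= seq
    for seq in rows:
        log(i)
        emit(factor)
    emit(15)
    if 0 == factor <= 7:
        seq = rows % i
        i *= 13 % 11
    speed = [rows[factor] for num in rows]
    log(factor)
    seq = rows - 28
    log(19)
    speed += seq - 33
    rows = speed % 25
    return num

13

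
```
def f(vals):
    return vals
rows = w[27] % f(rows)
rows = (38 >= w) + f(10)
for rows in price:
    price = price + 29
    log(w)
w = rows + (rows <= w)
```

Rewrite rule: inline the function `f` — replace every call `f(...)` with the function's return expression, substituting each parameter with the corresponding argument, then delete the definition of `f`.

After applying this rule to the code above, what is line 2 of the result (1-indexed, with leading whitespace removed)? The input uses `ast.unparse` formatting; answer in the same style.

rows = (38 >= w) + 10

Transformed code:
rows = w[27] % rows
rows = (38 >= w) + 10
for rows in price:
    price = price + 29
    log(w)
w = rows + (rows <= w)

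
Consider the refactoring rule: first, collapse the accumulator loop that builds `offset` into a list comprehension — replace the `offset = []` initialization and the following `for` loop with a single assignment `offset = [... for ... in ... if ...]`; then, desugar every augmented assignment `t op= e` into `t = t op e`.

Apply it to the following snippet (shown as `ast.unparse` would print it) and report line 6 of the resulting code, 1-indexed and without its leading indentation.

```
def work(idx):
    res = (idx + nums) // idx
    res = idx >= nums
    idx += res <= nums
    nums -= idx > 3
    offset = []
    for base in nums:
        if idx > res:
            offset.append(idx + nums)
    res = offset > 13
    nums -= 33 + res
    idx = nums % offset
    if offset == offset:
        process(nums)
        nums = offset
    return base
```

Transformed code:
def work(idx):
    res = (idx + nums) // idx
    res = idx >= nums
    idx = idx + (res <= nums)
    nums = nums - (idx > 3)
    offset = [idx + nums for base in nums if idx > res]
    res = offset > 13
    nums = nums - (33 + res)
    idx = nums % offset
    if offset == offset:
        process(nums)
        nums = offset
    return base

offset = [idx + nums for base in nums if idx > res]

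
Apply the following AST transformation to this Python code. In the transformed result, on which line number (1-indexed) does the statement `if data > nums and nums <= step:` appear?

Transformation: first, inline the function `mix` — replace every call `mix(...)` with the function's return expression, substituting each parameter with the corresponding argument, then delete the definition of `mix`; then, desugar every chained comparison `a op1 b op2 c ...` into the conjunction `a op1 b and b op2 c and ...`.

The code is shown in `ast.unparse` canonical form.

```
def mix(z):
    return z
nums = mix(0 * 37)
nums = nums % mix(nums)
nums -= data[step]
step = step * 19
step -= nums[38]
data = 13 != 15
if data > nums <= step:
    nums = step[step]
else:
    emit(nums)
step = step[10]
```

7

Transformed code:
nums = 0 * 37
nums = nums % nums
nums -= data[step]
step = step * 19
step -= nums[38]
data = 13 != 15
if data > nums and nums <= step:
    nums = step[step]
else:
    emit(nums)
step = step[10]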